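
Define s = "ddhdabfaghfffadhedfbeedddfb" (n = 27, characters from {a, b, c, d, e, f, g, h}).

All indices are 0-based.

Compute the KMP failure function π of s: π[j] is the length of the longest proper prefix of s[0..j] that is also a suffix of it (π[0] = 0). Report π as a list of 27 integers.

π[0] = 0
j=1 s[j]='d': π[1]=1 (border 'd')
j=2 s[j]='h': k: 1→0; π[2]=0 (border '')
j=3 s[j]='d': π[3]=1 (border 'd')
j=4 s[j]='a': k: 1→0; π[4]=0 (border '')
j=5 s[j]='b': π[5]=0 (border '')
j=6 s[j]='f': π[6]=0 (border '')
j=7 s[j]='a': π[7]=0 (border '')
j=8 s[j]='g': π[8]=0 (border '')
j=9 s[j]='h': π[9]=0 (border '')
j=10 s[j]='f': π[10]=0 (border '')
j=11 s[j]='f': π[11]=0 (border '')
j=12 s[j]='f': π[12]=0 (border '')
j=13 s[j]='a': π[13]=0 (border '')
j=14 s[j]='d': π[14]=1 (border 'd')
j=15 s[j]='h': k: 1→0; π[15]=0 (border '')
j=16 s[j]='e': π[16]=0 (border '')
j=17 s[j]='d': π[17]=1 (border 'd')
j=18 s[j]='f': k: 1→0; π[18]=0 (border '')
j=19 s[j]='b': π[19]=0 (border '')
j=20 s[j]='e': π[20]=0 (border '')
j=21 s[j]='e': π[21]=0 (border '')
j=22 s[j]='d': π[22]=1 (border 'd')
j=23 s[j]='d': π[23]=2 (border 'dd')
j=24 s[j]='d': k: 2→1; π[24]=2 (border 'dd')
j=25 s[j]='f': k: 2→1→0; π[25]=0 (border '')
j=26 s[j]='b': π[26]=0 (border '')

[0, 1, 0, 1, 0, 0, 0, 0, 0, 0, 0, 0, 0, 0, 1, 0, 0, 1, 0, 0, 0, 0, 1, 2, 2, 0, 0]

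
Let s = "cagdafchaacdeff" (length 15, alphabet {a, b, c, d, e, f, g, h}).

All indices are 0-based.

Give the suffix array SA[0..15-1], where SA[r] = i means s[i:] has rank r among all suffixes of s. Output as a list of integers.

sorted suffixes:
  #0 SA[0]=8  'aacdeff'
  #1 SA[1]=9  'acdeff'
  #2 SA[2]=4  'afchaacdeff'
  #3 SA[3]=1  'agdafchaacdeff'
  #4 SA[4]=0  'cagdafchaacdeff'
  #5 SA[5]=10  'cdeff'
  #6 SA[6]=6  'chaacdeff'
  #7 SA[7]=3  'dafchaacdeff'
  #8 SA[8]=11  'deff'
  #9 SA[9]=12  'eff'
  #10 SA[10]=14  'f'
  #11 SA[11]=5  'fchaacdeff'
  #12 SA[12]=13  'ff'
  #13 SA[13]=2  'gdafchaacdeff'
  #14 SA[14]=7  'haacdeff'

[8, 9, 4, 1, 0, 10, 6, 3, 11, 12, 14, 5, 13, 2, 7]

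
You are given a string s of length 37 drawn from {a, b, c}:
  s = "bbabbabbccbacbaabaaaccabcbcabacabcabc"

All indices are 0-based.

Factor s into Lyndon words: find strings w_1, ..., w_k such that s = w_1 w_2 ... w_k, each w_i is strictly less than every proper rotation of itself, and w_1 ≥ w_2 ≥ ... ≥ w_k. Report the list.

["b", "b", "abbabbccbacb", "aab", "aaaccabcbcabacabcabc"]

emit factor 1: 'b' (i=0, period=1)
emit factor 2: 'b' (i=1, period=1)
emit factor 3: 'abbabbccbacb' (i=2, period=12)
emit factor 4: 'aab' (i=14, period=3)
emit factor 5: 'aaaccabcbcabacabcabc' (i=17, period=20)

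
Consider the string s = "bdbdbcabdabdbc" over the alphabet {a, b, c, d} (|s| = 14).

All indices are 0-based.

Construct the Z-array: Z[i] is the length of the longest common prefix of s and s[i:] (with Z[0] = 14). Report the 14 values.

Z[0]=14
i=1: fresh scan; Z[1]=0
i=2: fresh scan; Z[2]=3 extend→box=[2,5)
i=3: min(r-i=2, Z[1]=0)=0; Z[3]=0
i=4: min(r-i=1, Z[2]=3)=1; Z[4]=1
i=5: fresh scan; Z[5]=0
i=6: fresh scan; Z[6]=0
i=7: fresh scan; Z[7]=2 extend→box=[7,9)
i=8: min(r-i=1, Z[1]=0)=0; Z[8]=0
i=9: fresh scan; Z[9]=0
i=10: fresh scan; Z[10]=3 extend→box=[10,13)
i=11: min(r-i=2, Z[1]=0)=0; Z[11]=0
i=12: min(r-i=1, Z[2]=3)=1; Z[12]=1
i=13: fresh scan; Z[13]=0

[14, 0, 3, 0, 1, 0, 0, 2, 0, 0, 3, 0, 1, 0]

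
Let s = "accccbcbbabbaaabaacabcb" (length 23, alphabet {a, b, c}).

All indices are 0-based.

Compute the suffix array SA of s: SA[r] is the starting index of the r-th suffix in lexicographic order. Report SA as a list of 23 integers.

[12, 13, 16, 14, 9, 19, 17, 0, 22, 11, 15, 8, 10, 7, 20, 5, 18, 21, 6, 4, 3, 2, 1]

rank→(start, suffix):
  0 → (12, 'aaabaacabcb')
  1 → (13, 'aabaacabcb')
  2 → (16, 'aacabcb')
  3 → (14, 'abaacabcb')
  4 → (9, 'abbaaabaacabcb')
  5 → (19, 'abcb')
  6 → (17, 'acabcb')
  7 → (0, 'accccbcbbabbaaabaacabcb')
  8 → (22, 'b')
  9 → (11, 'baaabaacabcb')
  10 → (15, 'baacabcb')
  11 → (8, 'babbaaabaacabcb')
  12 → (10, 'bbaaabaacabcb')
  13 → (7, 'bbabbaaabaacabcb')
  14 → (20, 'bcb')
  15 → (5, 'bcbbabbaaabaacabcb')
  16 → (18, 'cabcb')
  17 → (21, 'cb')
  18 → (6, 'cbbabbaaabaacabcb')
  19 → (4, 'cbcbbabbaaabaacabcb')
  20 → (3, 'ccbcbbabbaaabaacabcb')
  21 → (2, 'cccbcbbabbaaabaacabcb')
  22 → (1, 'ccccbcbbabbaaabaacabcb')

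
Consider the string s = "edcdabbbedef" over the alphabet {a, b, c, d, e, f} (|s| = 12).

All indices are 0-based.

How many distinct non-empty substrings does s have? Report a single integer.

70

rank | idx | suffix
   0 |   4 | abbbedef
   1 |   5 | bbbedef
   2 |   6 | bbedef
   3 |   7 | bedef
   4 |   2 | cdabbbedef
   5 |   3 | dabbbedef
   6 |   1 | dcdabbbedef
   7 |   9 | def
   8 |   0 | edcdabbbedef
   9 |   8 | edef
  10 |  10 | ef
  11 |  11 | f

SA = [4, 5, 6, 7, 2, 3, 1, 9, 0, 8, 10, 11]
[i] adj suffixes → lcp
  [1] 4/5 → 0 ('')
  [2] 5/6 → 2 ('bb')
  [3] 6/7 → 1 ('b')
  [4] 7/2 → 0 ('')
  [5] 2/3 → 0 ('')
  [6] 3/1 → 1 ('d')
  [7] 1/9 → 1 ('d')
  [8] 9/0 → 0 ('')
  [9] 0/8 → 2 ('ed')
  [10] 8/10 → 1 ('e')
  [11] 10/11 → 0 ('')

n(n+1)/2 = 12·13/2 = 78
Σ LCP = 0 + 0 + 2 + 1 + 0 + 0 + 1 + 1 + 0 + 2 + 1 + 0 = 8
distinct = 78 − 8 = 70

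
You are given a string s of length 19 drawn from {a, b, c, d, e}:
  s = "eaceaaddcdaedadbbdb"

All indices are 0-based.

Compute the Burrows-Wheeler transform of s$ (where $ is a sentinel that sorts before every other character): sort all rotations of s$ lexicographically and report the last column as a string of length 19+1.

beedadddbdaecbadac$a

rank  rotation              last
    0  $eaceaaddcdaedadbbdb  b
    1  aaddcdaedadbbdb$eace  e
    2  aceaaddcdaedadbbdb$e  e
    3  adbbdb$eaceaaddcdaed  d
    4  addcdaedadbbdb$eacea  a
    5  aedadbbdb$eaceaaddcd  d
    6  b$eaceaaddcdaedadbbd  d
    7  bbdb$eaceaaddcdaedad  d
    8  bdb$eaceaaddcdaedadb  b
    9  cdaedadbbdb$eaceaadd  d
   10  ceaaddcdaedadbbdb$ea  a
   11  dadbbdb$eaceaaddcdae  e
   12  daedadbbdb$eaceaaddc  c
   13  db$eaceaaddcdaedadbb  b
   14  dbbdb$eaceaaddcdaeda  a
   15  dcdaedadbbdb$eaceaad  d
   16  ddcdaedadbbdb$eaceaa  a
   17  eaaddcdaedadbbdb$eac  c
   18  eaceaaddcdaedadbbdb$  $
   19  edadbbdb$eaceaaddcda  a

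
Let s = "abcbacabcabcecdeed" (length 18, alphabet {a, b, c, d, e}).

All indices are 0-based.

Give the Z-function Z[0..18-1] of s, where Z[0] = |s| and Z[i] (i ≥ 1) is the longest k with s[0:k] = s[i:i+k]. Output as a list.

[18, 0, 0, 0, 1, 0, 3, 0, 0, 3, 0, 0, 0, 0, 0, 0, 0, 0]

Z[0]=18
i=1: outside box; Z[1]=0
i=2: outside box; Z[2]=0
i=3: outside box; Z[3]=0
i=4: outside box; Z[4]=1 grow→box=[4,5)
i=5: outside box; Z[5]=0
i=6: outside box; Z[6]=3 grow→box=[6,9)
i=7: min(r-i=2, Z[1]=0)=0; Z[7]=0
i=8: min(r-i=1, Z[2]=0)=0; Z[8]=0
i=9: outside box; Z[9]=3 grow→box=[9,12)
i=10: min(r-i=2, Z[1]=0)=0; Z[10]=0
i=11: min(r-i=1, Z[2]=0)=0; Z[11]=0
i=12: outside box; Z[12]=0
i=13: outside box; Z[13]=0
i=14: outside box; Z[14]=0
i=15: outside box; Z[15]=0
i=16: outside box; Z[16]=0
i=17: outside box; Z[17]=0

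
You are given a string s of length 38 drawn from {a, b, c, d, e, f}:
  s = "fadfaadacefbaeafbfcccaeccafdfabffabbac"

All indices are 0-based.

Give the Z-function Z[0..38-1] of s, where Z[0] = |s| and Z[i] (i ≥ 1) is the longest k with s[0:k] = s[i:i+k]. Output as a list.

[38, 0, 0, 2, 0, 0, 0, 0, 0, 0, 1, 0, 0, 0, 0, 1, 0, 1, 0, 0, 0, 0, 0, 0, 0, 0, 1, 0, 2, 0, 0, 1, 2, 0, 0, 0, 0, 0]

Z[0]=38
i=1: outside box; Z[1]=0
i=2: outside box; Z[2]=0
i=3: outside box; Z[3]=2 scan→box=[3,5)
i=4: min(r-i=1, Z[1]=0)=0; Z[4]=0
i=5: outside box; Z[5]=0
i=6: outside box; Z[6]=0
i=7: outside box; Z[7]=0
i=8: outside box; Z[8]=0
i=9: outside box; Z[9]=0
i=10: outside box; Z[10]=1 scan→box=[10,11)
i=11: outside box; Z[11]=0
i=12: outside box; Z[12]=0
i=13: outside box; Z[13]=0
i=14: outside box; Z[14]=0
i=15: outside box; Z[15]=1 scan→box=[15,16)
i=16: outside box; Z[16]=0
i=17: outside box; Z[17]=1 scan→box=[17,18)
i=18: outside box; Z[18]=0
i=19: outside box; Z[19]=0
i=20: outside box; Z[20]=0
i=21: outside box; Z[21]=0
i=22: outside box; Z[22]=0
i=23: outside box; Z[23]=0
i=24: outside box; Z[24]=0
i=25: outside box; Z[25]=0
i=26: outside box; Z[26]=1 scan→box=[26,27)
i=27: outside box; Z[27]=0
i=28: outside box; Z[28]=2 scan→box=[28,30)
i=29: min(r-i=1, Z[1]=0)=0; Z[29]=0
i=30: outside box; Z[30]=0
i=31: outside box; Z[31]=1 scan→box=[31,32)
i=32: outside box; Z[32]=2 scan→box=[32,34)
i=33: min(r-i=1, Z[1]=0)=0; Z[33]=0
i=34: outside box; Z[34]=0
i=35: outside box; Z[35]=0
i=36: outside box; Z[36]=0
i=37: outside box; Z[37]=0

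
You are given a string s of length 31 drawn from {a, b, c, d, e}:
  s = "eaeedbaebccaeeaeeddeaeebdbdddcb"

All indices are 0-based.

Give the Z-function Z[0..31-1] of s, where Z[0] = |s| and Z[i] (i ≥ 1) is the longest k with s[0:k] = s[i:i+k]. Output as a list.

[31, 0, 1, 1, 0, 0, 0, 1, 0, 0, 0, 0, 1, 5, 0, 1, 1, 0, 0, 4, 0, 1, 1, 0, 0, 0, 0, 0, 0, 0, 0]

Z[0]=31
i=1: outside box; Z[1]=0
i=2: outside box; Z[2]=1 scan→box=[2,3)
i=3: outside box; Z[3]=1 scan→box=[3,4)
i=4: outside box; Z[4]=0
i=5: outside box; Z[5]=0
i=6: outside box; Z[6]=0
i=7: outside box; Z[7]=1 scan→box=[7,8)
i=8: outside box; Z[8]=0
i=9: outside box; Z[9]=0
i=10: outside box; Z[10]=0
i=11: outside box; Z[11]=0
i=12: outside box; Z[12]=1 scan→box=[12,13)
i=13: outside box; Z[13]=5 scan→box=[13,18)
i=14: min(r-i=4, Z[1]=0)=0; Z[14]=0
i=15: min(r-i=3, Z[2]=1)=1; Z[15]=1
i=16: min(r-i=2, Z[3]=1)=1; Z[16]=1
i=17: min(r-i=1, Z[4]=0)=0; Z[17]=0
i=18: outside box; Z[18]=0
i=19: outside box; Z[19]=4 scan→box=[19,23)
i=20: min(r-i=3, Z[1]=0)=0; Z[20]=0
i=21: min(r-i=2, Z[2]=1)=1; Z[21]=1
i=22: min(r-i=1, Z[3]=1)=1; Z[22]=1
i=23: outside box; Z[23]=0
i=24: outside box; Z[24]=0
i=25: outside box; Z[25]=0
i=26: outside box; Z[26]=0
i=27: outside box; Z[27]=0
i=28: outside box; Z[28]=0
i=29: outside box; Z[29]=0
i=30: outside box; Z[30]=0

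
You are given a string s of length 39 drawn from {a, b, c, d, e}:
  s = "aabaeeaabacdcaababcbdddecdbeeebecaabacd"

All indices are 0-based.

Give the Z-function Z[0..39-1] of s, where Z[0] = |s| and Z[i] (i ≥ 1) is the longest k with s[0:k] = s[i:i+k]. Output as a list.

Z[0]=39
i=1: i≥r, start 0; Z[1]=1 grow→box=[1,2)
i=2: i≥r, start 0; Z[2]=0
i=3: i≥r, start 0; Z[3]=1 grow→box=[3,4)
i=4: i≥r, start 0; Z[4]=0
i=5: i≥r, start 0; Z[5]=0
i=6: i≥r, start 0; Z[6]=4 grow→box=[6,10)
i=7: min(r-i=3, Z[1]=1)=1; Z[7]=1
i=8: min(r-i=2, Z[2]=0)=0; Z[8]=0
i=9: min(r-i=1, Z[3]=1)=1; Z[9]=1
i=10: i≥r, start 0; Z[10]=0
i=11: i≥r, start 0; Z[11]=0
i=12: i≥r, start 0; Z[12]=0
i=13: i≥r, start 0; Z[13]=4 grow→box=[13,17)
i=14: min(r-i=3, Z[1]=1)=1; Z[14]=1
i=15: min(r-i=2, Z[2]=0)=0; Z[15]=0
i=16: min(r-i=1, Z[3]=1)=1; Z[16]=1
i=17: i≥r, start 0; Z[17]=0
i=18: i≥r, start 0; Z[18]=0
i=19: i≥r, start 0; Z[19]=0
i=20: i≥r, start 0; Z[20]=0
i=21: i≥r, start 0; Z[21]=0
i=22: i≥r, start 0; Z[22]=0
i=23: i≥r, start 0; Z[23]=0
i=24: i≥r, start 0; Z[24]=0
i=25: i≥r, start 0; Z[25]=0
i=26: i≥r, start 0; Z[26]=0
i=27: i≥r, start 0; Z[27]=0
i=28: i≥r, start 0; Z[28]=0
i=29: i≥r, start 0; Z[29]=0
i=30: i≥r, start 0; Z[30]=0
i=31: i≥r, start 0; Z[31]=0
i=32: i≥r, start 0; Z[32]=0
i=33: i≥r, start 0; Z[33]=4 grow→box=[33,37)
i=34: min(r-i=3, Z[1]=1)=1; Z[34]=1
i=35: min(r-i=2, Z[2]=0)=0; Z[35]=0
i=36: min(r-i=1, Z[3]=1)=1; Z[36]=1
i=37: i≥r, start 0; Z[37]=0
i=38: i≥r, start 0; Z[38]=0

[39, 1, 0, 1, 0, 0, 4, 1, 0, 1, 0, 0, 0, 4, 1, 0, 1, 0, 0, 0, 0, 0, 0, 0, 0, 0, 0, 0, 0, 0, 0, 0, 0, 4, 1, 0, 1, 0, 0]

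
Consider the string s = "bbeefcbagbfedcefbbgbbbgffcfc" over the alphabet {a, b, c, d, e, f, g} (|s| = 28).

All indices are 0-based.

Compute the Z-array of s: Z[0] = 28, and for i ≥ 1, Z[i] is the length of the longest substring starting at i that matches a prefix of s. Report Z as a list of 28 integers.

Z[0]=28
i=1: i≥r, start 0; Z[1]=1 scan→box=[1,2)
i=2: i≥r, start 0; Z[2]=0
i=3: i≥r, start 0; Z[3]=0
i=4: i≥r, start 0; Z[4]=0
i=5: i≥r, start 0; Z[5]=0
i=6: i≥r, start 0; Z[6]=1 scan→box=[6,7)
i=7: i≥r, start 0; Z[7]=0
i=8: i≥r, start 0; Z[8]=0
i=9: i≥r, start 0; Z[9]=1 scan→box=[9,10)
i=10: i≥r, start 0; Z[10]=0
i=11: i≥r, start 0; Z[11]=0
i=12: i≥r, start 0; Z[12]=0
i=13: i≥r, start 0; Z[13]=0
i=14: i≥r, start 0; Z[14]=0
i=15: i≥r, start 0; Z[15]=0
i=16: i≥r, start 0; Z[16]=2 scan→box=[16,18)
i=17: min(r-i=1, Z[1]=1)=1; Z[17]=1
i=18: i≥r, start 0; Z[18]=0
i=19: i≥r, start 0; Z[19]=2 scan→box=[19,21)
i=20: min(r-i=1, Z[1]=1)=1; Z[20]=2 scan→box=[20,22)
i=21: min(r-i=1, Z[1]=1)=1; Z[21]=1
i=22: i≥r, start 0; Z[22]=0
i=23: i≥r, start 0; Z[23]=0
i=24: i≥r, start 0; Z[24]=0
i=25: i≥r, start 0; Z[25]=0
i=26: i≥r, start 0; Z[26]=0
i=27: i≥r, start 0; Z[27]=0

[28, 1, 0, 0, 0, 0, 1, 0, 0, 1, 0, 0, 0, 0, 0, 0, 2, 1, 0, 2, 2, 1, 0, 0, 0, 0, 0, 0]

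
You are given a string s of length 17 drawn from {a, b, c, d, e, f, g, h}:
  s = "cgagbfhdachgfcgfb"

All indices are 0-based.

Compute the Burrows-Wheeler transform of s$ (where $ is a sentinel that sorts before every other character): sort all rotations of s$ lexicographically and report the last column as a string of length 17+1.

bdgfg$fahggbcachfc

rank  rotation            last
    0  $cgagbfhdachgfcgfb  b
    1  achgfcgfb$cgagbfhd  d
    2  agbfhdachgfcgfb$cg  g
    3  b$cgagbfhdachgfcgf  f
    4  bfhdachgfcgfb$cgag  g
    5  cgagbfhdachgfcgfb$  $
    6  cgfb$cgagbfhdachgf  f
    7  chgfcgfb$cgagbfhda  a
    8  dachgfcgfb$cgagbfh  h
    9  fb$cgagbfhdachgfcg  g
   10  fcgfb$cgagbfhdachg  g
   11  fhdachgfcgfb$cgagb  b
   12  gagbfhdachgfcgfb$c  c
   13  gbfhdachgfcgfb$cga  a
   14  gfb$cgagbfhdachgfc  c
   15  gfcgfb$cgagbfhdach  h
   16  hdachgfcgfb$cgagbf  f
   17  hgfcgfb$cgagbfhdac  c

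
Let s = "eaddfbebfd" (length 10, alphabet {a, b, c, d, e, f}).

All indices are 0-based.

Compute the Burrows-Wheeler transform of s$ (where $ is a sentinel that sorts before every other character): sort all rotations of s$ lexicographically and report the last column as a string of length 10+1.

defefad$bdb

rank  rotation     last
    0  $eaddfbebfd  d
    1  addfbebfd$e  e
    2  bebfd$eaddf  f
    3  bfd$eaddfbe  e
    4  d$eaddfbebf  f
    5  ddfbebfd$ea  a
    6  dfbebfd$ead  d
    7  eaddfbebfd$  $
    8  ebfd$eaddfb  b
    9  fbebfd$eadd  d
   10  fd$eaddfbeb  b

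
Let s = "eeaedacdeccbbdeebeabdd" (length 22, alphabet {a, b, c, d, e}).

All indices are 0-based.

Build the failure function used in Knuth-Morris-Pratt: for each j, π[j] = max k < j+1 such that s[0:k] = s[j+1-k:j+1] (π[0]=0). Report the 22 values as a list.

[0, 1, 0, 1, 0, 0, 0, 0, 1, 0, 0, 0, 0, 0, 1, 2, 0, 1, 0, 0, 0, 0]

π[0] = 0
j=1 s[j]='e': π[1]=1 (border 'e')
j=2 s[j]='a': k: 1→0; π[2]=0 (border '')
j=3 s[j]='e': π[3]=1 (border 'e')
j=4 s[j]='d': k: 1→0; π[4]=0 (border '')
j=5 s[j]='a': π[5]=0 (border '')
j=6 s[j]='c': π[6]=0 (border '')
j=7 s[j]='d': π[7]=0 (border '')
j=8 s[j]='e': π[8]=1 (border 'e')
j=9 s[j]='c': k: 1→0; π[9]=0 (border '')
j=10 s[j]='c': π[10]=0 (border '')
j=11 s[j]='b': π[11]=0 (border '')
j=12 s[j]='b': π[12]=0 (border '')
j=13 s[j]='d': π[13]=0 (border '')
j=14 s[j]='e': π[14]=1 (border 'e')
j=15 s[j]='e': π[15]=2 (border 'ee')
j=16 s[j]='b': k: 2→1→0; π[16]=0 (border '')
j=17 s[j]='e': π[17]=1 (border 'e')
j=18 s[j]='a': k: 1→0; π[18]=0 (border '')
j=19 s[j]='b': π[19]=0 (border '')
j=20 s[j]='d': π[20]=0 (border '')
j=21 s[j]='d': π[21]=0 (border '')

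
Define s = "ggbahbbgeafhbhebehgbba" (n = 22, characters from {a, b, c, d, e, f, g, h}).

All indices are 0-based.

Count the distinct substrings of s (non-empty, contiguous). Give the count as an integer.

rank→(start, suffix):
  0 → (21, 'a')
  1 → (9, 'afhbhebehgbba')
  2 → (3, 'ahbbgeafhbhebehgbba')
  3 → (20, 'ba')
  4 → (2, 'bahbbgeafhbhebehgbba')
  5 → (19, 'bba')
  6 → (5, 'bbgeafhbhebehgbba')
  7 → (15, 'behgbba')
  8 → (6, 'bgeafhbhebehgbba')
  9 → (12, 'bhebehgbba')
  10 → (8, 'eafhbhebehgbba')
  11 → (14, 'ebehgbba')
  12 → (16, 'ehgbba')
  13 → (10, 'fhbhebehgbba')
  14 → (1, 'gbahbbgeafhbhebehgbba')
  15 → (18, 'gbba')
  16 → (7, 'geafhbhebehgbba')
  17 → (0, 'ggbahbbgeafhbhebehgbba')
  18 → (4, 'hbbgeafhbhebehgbba')
  19 → (11, 'hbhebehgbba')
  20 → (13, 'hebehgbba')
  21 → (17, 'hgbba')

SA = [21, 9, 3, 20, 2, 19, 5, 15, 6, 12, 8, 14, 16, 10, 1, 18, 7, 0, 4, 11, 13, 17]
[i] adj suffixes → lcp
  [1] 21/9 → 1 ('a')
  [2] 9/3 → 1 ('a')
  [3] 3/20 → 0 ('')
  [4] 20/2 → 2 ('ba')
  [5] 2/19 → 1 ('b')
  [6] 19/5 → 2 ('bb')
  [7] 5/15 → 1 ('b')
  [8] 15/6 → 1 ('b')
  [9] 6/12 → 1 ('b')
  [10] 12/8 → 0 ('')
  [11] 8/14 → 1 ('e')
  [12] 14/16 → 1 ('e')
  [13] 16/10 → 0 ('')
  [14] 10/1 → 0 ('')
  [15] 1/18 → 2 ('gb')
  [16] 18/7 → 1 ('g')
  [17] 7/0 → 1 ('g')
  [18] 0/4 → 0 ('')
  [19] 4/11 → 2 ('hb')
  [20] 11/13 → 1 ('h')
  [21] 13/17 → 1 ('h')

n(n+1)/2 = 22·23/2 = 253
Σ LCP = 0 + 1 + 1 + 0 + 2 + 1 + 2 + 1 + 1 + 1 + 0 + 1 + 1 + 0 + 0 + 2 + 1 + 1 + 0 + 2 + 1 + 1 = 20
distinct = 253 − 20 = 233

233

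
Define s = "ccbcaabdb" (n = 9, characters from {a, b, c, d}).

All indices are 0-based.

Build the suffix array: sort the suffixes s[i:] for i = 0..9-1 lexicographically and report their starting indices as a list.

rank | idx | suffix
   0 |   4 | aabdb
   1 |   5 | abdb
   2 |   8 | b
   3 |   2 | bcaabdb
   4 |   6 | bdb
   5 |   3 | caabdb
   6 |   1 | cbcaabdb
   7 |   0 | ccbcaabdb
   8 |   7 | db

[4, 5, 8, 2, 6, 3, 1, 0, 7]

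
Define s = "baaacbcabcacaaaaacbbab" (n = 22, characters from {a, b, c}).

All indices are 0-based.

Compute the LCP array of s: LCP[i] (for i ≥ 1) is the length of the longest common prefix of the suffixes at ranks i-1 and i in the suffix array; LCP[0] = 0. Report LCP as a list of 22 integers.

sorted suffixes:
  #0 SA[0]=12  'aaaaacbbab'
  #1 SA[1]=13  'aaaacbbab'
  #2 SA[2]=14  'aaacbbab'
  #3 SA[3]=1  'aaacbcabcacaaaaacbbab'
  #4 SA[4]=15  'aacbbab'
  #5 SA[5]=2  'aacbcabcacaaaaacbbab'
  #6 SA[6]=20  'ab'
  #7 SA[7]=7  'abcacaaaaacbbab'
  #8 SA[8]=10  'acaaaaacbbab'
  #9 SA[9]=16  'acbbab'
  #10 SA[10]=3  'acbcabcacaaaaacbbab'
  #11 SA[11]=21  'b'
  #12 SA[12]=0  'baaacbcabcacaaaaacbbab'
  #13 SA[13]=19  'bab'
  #14 SA[14]=18  'bbab'
  #15 SA[15]=5  'bcabcacaaaaacbbab'
  #16 SA[16]=8  'bcacaaaaacbbab'
  #17 SA[17]=11  'caaaaacbbab'
  #18 SA[18]=6  'cabcacaaaaacbbab'
  #19 SA[19]=9  'cacaaaaacbbab'
  #20 SA[20]=17  'cbbab'
  #21 SA[21]=4  'cbcabcacaaaaacbbab'

SA = [12, 13, 14, 1, 15, 2, 20, 7, 10, 16, 3, 21, 0, 19, 18, 5, 8, 11, 6, 9, 17, 4]
rank  pair      lcp
   1  s[12:],s[13:]  4  'aaaa'
   2  s[13:],s[14:]  3  'aaa'
   3  s[14:],s[1:]  5  'aaacb'
   4  s[1:],s[15:]  2  'aa'
   5  s[15:],s[2:]  4  'aacb'
   6  s[2:],s[20:]  1  'a'
   7  s[20:],s[7:]  2  'ab'
   8  s[7:],s[10:]  1  'a'
   9  s[10:],s[16:]  2  'ac'
  10  s[16:],s[3:]  3  'acb'
  11  s[3:],s[21:]  0  ''
  12  s[21:],s[0:]  1  'b'
  13  s[0:],s[19:]  2  'ba'
  14  s[19:],s[18:]  1  'b'
  15  s[18:],s[5:]  1  'b'
  16  s[5:],s[8:]  3  'bca'
  17  s[8:],s[11:]  0  ''
  18  s[11:],s[6:]  2  'ca'
  19  s[6:],s[9:]  2  'ca'
  20  s[9:],s[17:]  1  'c'
  21  s[17:],s[4:]  2  'cb'

[0, 4, 3, 5, 2, 4, 1, 2, 1, 2, 3, 0, 1, 2, 1, 1, 3, 0, 2, 2, 1, 2]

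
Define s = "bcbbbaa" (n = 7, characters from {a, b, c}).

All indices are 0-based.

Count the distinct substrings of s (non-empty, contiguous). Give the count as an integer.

sorted suffixes:
  #0 SA[0]=6  'a'
  #1 SA[1]=5  'aa'
  #2 SA[2]=4  'baa'
  #3 SA[3]=3  'bbaa'
  #4 SA[4]=2  'bbbaa'
  #5 SA[5]=0  'bcbbbaa'
  #6 SA[6]=1  'cbbbaa'

SA = [6, 5, 4, 3, 2, 0, 1]
i: (SA[i-1],SA[i]) lcp shared
  1: (6,5) 1 'a'
  2: (5,4) 0 ''
  3: (4,3) 1 'b'
  4: (3,2) 2 'bb'
  5: (2,0) 1 'b'
  6: (0,1) 0 ''

n(n+1)/2 = 7·8/2 = 28
Σ LCP = 0 + 1 + 0 + 1 + 2 + 1 + 0 = 5
distinct = 28 − 5 = 23

23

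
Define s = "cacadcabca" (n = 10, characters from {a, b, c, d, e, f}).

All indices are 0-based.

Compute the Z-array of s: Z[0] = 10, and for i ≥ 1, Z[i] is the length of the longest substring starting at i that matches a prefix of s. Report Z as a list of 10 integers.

Z[0]=10
i=1: outside box; Z[1]=0
i=2: outside box; Z[2]=2 grow→box=[2,4)
i=3: min(r-i=1, Z[1]=0)=0; Z[3]=0
i=4: outside box; Z[4]=0
i=5: outside box; Z[5]=2 grow→box=[5,7)
i=6: min(r-i=1, Z[1]=0)=0; Z[6]=0
i=7: outside box; Z[7]=0
i=8: outside box; Z[8]=2 grow→box=[8,10)
i=9: min(r-i=1, Z[1]=0)=0; Z[9]=0

[10, 0, 2, 0, 0, 2, 0, 0, 2, 0]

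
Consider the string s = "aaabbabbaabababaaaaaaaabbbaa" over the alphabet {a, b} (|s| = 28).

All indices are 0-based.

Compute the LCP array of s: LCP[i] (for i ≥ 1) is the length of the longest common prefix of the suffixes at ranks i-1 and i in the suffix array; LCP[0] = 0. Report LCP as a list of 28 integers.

[0, 1, 2, 7, 6, 5, 4, 3, 5, 2, 3, 4, 1, 3, 5, 2, 4, 3, 0, 3, 3, 2, 4, 3, 1, 4, 3, 2]

sorted suffixes:
  #0 SA[0]=27  'a'
  #1 SA[1]=26  'aa'
  #2 SA[2]=15  'aaaaaaaabbbaa'
  #3 SA[3]=16  'aaaaaaabbbaa'
  #4 SA[4]=17  'aaaaaabbbaa'
  #5 SA[5]=18  'aaaaabbbaa'
  #6 SA[6]=19  'aaaabbbaa'
  #7 SA[7]=0  'aaabbabbaabababaaaaaaaabbbaa'
  #8 SA[8]=20  'aaabbbaa'
  #9 SA[9]=8  'aabababaaaaaaaabbbaa'
  #10 SA[10]=1  'aabbabbaabababaaaaaaaabbbaa'
  #11 SA[11]=21  'aabbbaa'
  #12 SA[12]=13  'abaaaaaaaabbbaa'
  #13 SA[13]=11  'ababaaaaaaaabbbaa'
  #14 SA[14]=9  'abababaaaaaaaabbbaa'
  #15 SA[15]=5  'abbaabababaaaaaaaabbbaa'
  #16 SA[16]=2  'abbabbaabababaaaaaaaabbbaa'
  #17 SA[17]=22  'abbbaa'
  #18 SA[18]=25  'baa'
  #19 SA[19]=14  'baaaaaaaabbbaa'
  #20 SA[20]=7  'baabababaaaaaaaabbbaa'
  #21 SA[21]=12  'babaaaaaaaabbbaa'
  #22 SA[22]=10  'bababaaaaaaaabbbaa'
  #23 SA[23]=4  'babbaabababaaaaaaaabbbaa'
  #24 SA[24]=24  'bbaa'
  #25 SA[25]=6  'bbaabababaaaaaaaabbbaa'
  #26 SA[26]=3  'bbabbaabababaaaaaaaabbbaa'
  #27 SA[27]=23  'bbbaa'

SA = [27, 26, 15, 16, 17, 18, 19, 0, 20, 8, 1, 21, 13, 11, 9, 5, 2, 22, 25, 14, 7, 12, 10, 4, 24, 6, 3, 23]
rank  pair      lcp
   1  s[27:],s[26:]  1  'a'
   2  s[26:],s[15:]  2  'aa'
   3  s[15:],s[16:]  7  'aaaaaaa'
   4  s[16:],s[17:]  6  'aaaaaa'
   5  s[17:],s[18:]  5  'aaaaa'
   6  s[18:],s[19:]  4  'aaaa'
   7  s[19:],s[0:]  3  'aaa'
   8  s[0:],s[20:]  5  'aaabb'
   9  s[20:],s[8:]  2  'aa'
  10  s[8:],s[1:]  3  'aab'
  11  s[1:],s[21:]  4  'aabb'
  12  s[21:],s[13:]  1  'a'
  13  s[13:],s[11:]  3  'aba'
  14  s[11:],s[9:]  5  'ababa'
  15  s[9:],s[5:]  2  'ab'
  16  s[5:],s[2:]  4  'abba'
  17  s[2:],s[22:]  3  'abb'
  18  s[22:],s[25:]  0  ''
  19  s[25:],s[14:]  3  'baa'
  20  s[14:],s[7:]  3  'baa'
  21  s[7:],s[12:]  2  'ba'
  22  s[12:],s[10:]  4  'baba'
  23  s[10:],s[4:]  3  'bab'
  24  s[4:],s[24:]  1  'b'
  25  s[24:],s[6:]  4  'bbaa'
  26  s[6:],s[3:]  3  'bba'
  27  s[3:],s[23:]  2  'bb'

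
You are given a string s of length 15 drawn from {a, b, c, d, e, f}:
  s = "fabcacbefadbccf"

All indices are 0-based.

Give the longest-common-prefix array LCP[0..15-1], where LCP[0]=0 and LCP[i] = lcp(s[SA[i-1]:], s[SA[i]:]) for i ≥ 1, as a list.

sorted suffixes:
  #0 SA[0]=1  'abcacbefadbccf'
  #1 SA[1]=4  'acbefadbccf'
  #2 SA[2]=9  'adbccf'
  #3 SA[3]=2  'bcacbefadbccf'
  #4 SA[4]=11  'bccf'
  #5 SA[5]=6  'befadbccf'
  #6 SA[6]=3  'cacbefadbccf'
  #7 SA[7]=5  'cbefadbccf'
  #8 SA[8]=12  'ccf'
  #9 SA[9]=13  'cf'
  #10 SA[10]=10  'dbccf'
  #11 SA[11]=7  'efadbccf'
  #12 SA[12]=14  'f'
  #13 SA[13]=0  'fabcacbefadbccf'
  #14 SA[14]=8  'fadbccf'

SA = [1, 4, 9, 2, 11, 6, 3, 5, 12, 13, 10, 7, 14, 0, 8]
rank  pair      lcp
   1  s[1:],s[4:]  1  'a'
   2  s[4:],s[9:]  1  'a'
   3  s[9:],s[2:]  0  ''
   4  s[2:],s[11:]  2  'bc'
   5  s[11:],s[6:]  1  'b'
   6  s[6:],s[3:]  0  ''
   7  s[3:],s[5:]  1  'c'
   8  s[5:],s[12:]  1  'c'
   9  s[12:],s[13:]  1  'c'
  10  s[13:],s[10:]  0  ''
  11  s[10:],s[7:]  0  ''
  12  s[7:],s[14:]  0  ''
  13  s[14:],s[0:]  1  'f'
  14  s[0:],s[8:]  2  'fa'

[0, 1, 1, 0, 2, 1, 0, 1, 1, 1, 0, 0, 0, 1, 2]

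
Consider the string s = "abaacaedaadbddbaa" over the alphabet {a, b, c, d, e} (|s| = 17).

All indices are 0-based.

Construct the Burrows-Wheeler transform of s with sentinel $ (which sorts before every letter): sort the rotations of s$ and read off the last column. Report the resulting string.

aabbd$aacdadaedaba

rank  rotation            last
    0  $abaacaedaadbddbaa  a
    1  a$abaacaedaadbddba  a
    2  aa$abaacaedaadbddb  b
    3  aacaedaadbddbaa$ab  b
    4  aadbddbaa$abaacaed  d
    5  abaacaedaadbddbaa$  $
    6  acaedaadbddbaa$aba  a
    7  adbddbaa$abaacaeda  a
    8  aedaadbddbaa$abaac  c
    9  baa$abaacaedaadbdd  d
   10  baacaedaadbddbaa$a  a
   11  bddbaa$abaacaedaad  d
   12  caedaadbddbaa$abaa  a
   13  daadbddbaa$abaacae  e
   14  dbaa$abaacaedaadbd  d
   15  dbddbaa$abaacaedaa  a
   16  ddbaa$abaacaedaadb  b
   17  edaadbddbaa$abaaca  a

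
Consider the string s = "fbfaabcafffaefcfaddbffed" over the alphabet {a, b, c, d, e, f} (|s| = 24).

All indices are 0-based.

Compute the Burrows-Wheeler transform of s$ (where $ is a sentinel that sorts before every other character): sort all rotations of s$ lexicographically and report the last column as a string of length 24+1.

rank  rotation                   last
    0  $fbfaabcafffaefcfaddbffed  d
    1  aabcafffaefcfaddbffed$fbf  f
    2  abcafffaefcfaddbffed$fbfa  a
    3  addbffed$fbfaabcafffaefcf  f
    4  aefcfaddbffed$fbfaabcafff  f
    5  afffaefcfaddbffed$fbfaabc  c
    6  bcafffaefcfaddbffed$fbfaa  a
    7  bfaabcafffaefcfaddbffed$f  f
    8  bffed$fbfaabcafffaefcfadd  d
    9  cafffaefcfaddbffed$fbfaab  b
   10  cfaddbffed$fbfaabcafffaef  f
   11  d$fbfaabcafffaefcfaddbffe  e
   12  dbffed$fbfaabcafffaefcfad  d
   13  ddbffed$fbfaabcafffaefcfa  a
   14  ed$fbfaabcafffaefcfaddbff  f
   15  efcfaddbffed$fbfaabcafffa  a
   16  faabcafffaefcfaddbffed$fb  b
   17  faddbffed$fbfaabcafffaefc  c
   18  faefcfaddbffed$fbfaabcaff  f
   19  fbfaabcafffaefcfaddbffed$  $
   20  fcfaddbffed$fbfaabcafffae  e
   21  fed$fbfaabcafffaefcfaddbf  f
   22  ffaefcfaddbffed$fbfaabcaf  f
   23  ffed$fbfaabcafffaefcfaddb  b
   24  fffaefcfaddbffed$fbfaabca  a

dfaffcafdbfedafabcf$effba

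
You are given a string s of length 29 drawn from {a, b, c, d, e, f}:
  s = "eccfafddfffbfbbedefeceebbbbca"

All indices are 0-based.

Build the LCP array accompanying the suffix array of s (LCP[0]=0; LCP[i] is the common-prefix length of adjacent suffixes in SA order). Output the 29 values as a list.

[0, 1, 0, 3, 2, 2, 1, 1, 1, 0, 1, 1, 1, 0, 1, 1, 0, 1, 2, 1, 1, 1, 0, 1, 2, 1, 1, 1, 2]

rank | idx | suffix
   0 |  28 | a
   1 |   4 | afddfffbfbbedefeceebbbbca
   2 |  23 | bbbbca
   3 |  24 | bbbca
   4 |  25 | bbca
   5 |  13 | bbedefeceebbbbca
   6 |  26 | bca
   7 |  14 | bedefeceebbbbca
   8 |  11 | bfbbedefeceebbbbca
   9 |  27 | ca
  10 |   1 | ccfafddfffbfbbedefeceebbbbca
  11 |  20 | ceebbbbca
  12 |   2 | cfafddfffbfbbedefeceebbbbca
  13 |   6 | ddfffbfbbedefeceebbbbca
  14 |  16 | defeceebbbbca
  15 |   7 | dfffbfbbedefeceebbbbca
  16 |  22 | ebbbbca
  17 |   0 | eccfafddfffbfbbedefeceebbbbca
  18 |  19 | eceebbbbca
  19 |  15 | edefeceebbbbca
  20 |  21 | eebbbbca
  21 |  17 | efeceebbbbca
  22 |   3 | fafddfffbfbbedefeceebbbbca
  23 |  12 | fbbedefeceebbbbca
  24 |  10 | fbfbbedefeceebbbbca
  25 |   5 | fddfffbfbbedefeceebbbbca
  26 |  18 | feceebbbbca
  27 |   9 | ffbfbbedefeceebbbbca
  28 |   8 | fffbfbbedefeceebbbbca

SA = [28, 4, 23, 24, 25, 13, 26, 14, 11, 27, 1, 20, 2, 6, 16, 7, 22, 0, 19, 15, 21, 17, 3, 12, 10, 5, 18, 9, 8]
rank  pair      lcp
   1  s[28:],s[4:]  1  'a'
   2  s[4:],s[23:]  0  ''
   3  s[23:],s[24:]  3  'bbb'
   4  s[24:],s[25:]  2  'bb'
   5  s[25:],s[13:]  2  'bb'
   6  s[13:],s[26:]  1  'b'
   7  s[26:],s[14:]  1  'b'
   8  s[14:],s[11:]  1  'b'
   9  s[11:],s[27:]  0  ''
  10  s[27:],s[1:]  1  'c'
  11  s[1:],s[20:]  1  'c'
  12  s[20:],s[2:]  1  'c'
  13  s[2:],s[6:]  0  ''
  14  s[6:],s[16:]  1  'd'
  15  s[16:],s[7:]  1  'd'
  16  s[7:],s[22:]  0  ''
  17  s[22:],s[0:]  1  'e'
  18  s[0:],s[19:]  2  'ec'
  19  s[19:],s[15:]  1  'e'
  20  s[15:],s[21:]  1  'e'
  21  s[21:],s[17:]  1  'e'
  22  s[17:],s[3:]  0  ''
  23  s[3:],s[12:]  1  'f'
  24  s[12:],s[10:]  2  'fb'
  25  s[10:],s[5:]  1  'f'
  26  s[5:],s[18:]  1  'f'
  27  s[18:],s[9:]  1  'f'
  28  s[9:],s[8:]  2  'ff'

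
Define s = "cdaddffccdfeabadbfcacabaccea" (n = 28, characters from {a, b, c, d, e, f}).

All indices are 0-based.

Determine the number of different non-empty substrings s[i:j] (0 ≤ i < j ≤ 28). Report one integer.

rank | idx | suffix
   0 |  27 | a
   1 |  21 | abaccea
   2 |  12 | abadbfcacabaccea
   3 |  19 | acabaccea
   4 |  23 | accea
   5 |  14 | adbfcacabaccea
   6 |   2 | addffccdfeabadbfcacabaccea
   7 |  22 | baccea
   8 |  13 | badbfcacabaccea
   9 |  16 | bfcacabaccea
  10 |  20 | cabaccea
  11 |  18 | cacabaccea
  12 |   7 | ccdfeabadbfcacabaccea
  13 |  24 | ccea
  14 |   0 | cdaddffccdfeabadbfcacabaccea
  15 |   8 | cdfeabadbfcacabaccea
  16 |  25 | cea
  17 |   1 | daddffccdfeabadbfcacabaccea
  18 |  15 | dbfcacabaccea
  19 |   3 | ddffccdfeabadbfcacabaccea
  20 |   9 | dfeabadbfcacabaccea
  21 |   4 | dffccdfeabadbfcacabaccea
  22 |  26 | ea
  23 |  11 | eabadbfcacabaccea
  24 |  17 | fcacabaccea
  25 |   6 | fccdfeabadbfcacabaccea
  26 |  10 | feabadbfcacabaccea
  27 |   5 | ffccdfeabadbfcacabaccea

SA = [27, 21, 12, 19, 23, 14, 2, 22, 13, 16, 20, 18, 7, 24, 0, 8, 25, 1, 15, 3, 9, 4, 26, 11, 17, 6, 10, 5]
[i] adj suffixes → lcp
  [1] 27/21 → 1 ('a')
  [2] 21/12 → 3 ('aba')
  [3] 12/19 → 1 ('a')
  [4] 19/23 → 2 ('ac')
  [5] 23/14 → 1 ('a')
  [6] 14/2 → 2 ('ad')
  [7] 2/22 → 0 ('')
  [8] 22/13 → 2 ('ba')
  [9] 13/16 → 1 ('b')
  [10] 16/20 → 0 ('')
  [11] 20/18 → 2 ('ca')
  [12] 18/7 → 1 ('c')
  [13] 7/24 → 2 ('cc')
  [14] 24/0 → 1 ('c')
  [15] 0/8 → 2 ('cd')
  [16] 8/25 → 1 ('c')
  [17] 25/1 → 0 ('')
  [18] 1/15 → 1 ('d')
  [19] 15/3 → 1 ('d')
  [20] 3/9 → 1 ('d')
  [21] 9/4 → 2 ('df')
  [22] 4/26 → 0 ('')
  [23] 26/11 → 2 ('ea')
  [24] 11/17 → 0 ('')
  [25] 17/6 → 2 ('fc')
  [26] 6/10 → 1 ('f')
  [27] 10/5 → 1 ('f')

n(n+1)/2 = 28·29/2 = 406
Σ LCP = 0 + 1 + 3 + 1 + 2 + 1 + 2 + 0 + 2 + 1 + 0 + 2 + 1 + 2 + 1 + 2 + 1 + 0 + 1 + 1 + 1 + 2 + 0 + 2 + 0 + 2 + 1 + 1 = 33
distinct = 406 − 33 = 373

373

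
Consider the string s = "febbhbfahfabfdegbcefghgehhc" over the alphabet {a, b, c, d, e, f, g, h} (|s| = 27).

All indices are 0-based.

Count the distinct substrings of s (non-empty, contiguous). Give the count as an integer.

357

rank→(start, suffix):
  0 → (10, 'abfdegbcefghgehhc')
  1 → (7, 'ahfabfdegbcefghgehhc')
  2 → (2, 'bbhbfahfabfdegbcefghgehhc')
  3 → (16, 'bcefghgehhc')
  4 → (5, 'bfahfabfdegbcefghgehhc')
  5 → (11, 'bfdegbcefghgehhc')
  6 → (3, 'bhbfahfabfdegbcefghgehhc')
  7 → (26, 'c')
  8 → (17, 'cefghgehhc')
  9 → (13, 'degbcefghgehhc')
  10 → (1, 'ebbhbfahfabfdegbcefghgehhc')
  11 → (18, 'efghgehhc')
  12 → (14, 'egbcefghgehhc')
  13 → (23, 'ehhc')
  14 → (9, 'fabfdegbcefghgehhc')
  15 → (6, 'fahfabfdegbcefghgehhc')
  16 → (12, 'fdegbcefghgehhc')
  17 → (0, 'febbhbfahfabfdegbcefghgehhc')
  18 → (19, 'fghgehhc')
  19 → (15, 'gbcefghgehhc')
  20 → (22, 'gehhc')
  21 → (20, 'ghgehhc')
  22 → (4, 'hbfahfabfdegbcefghgehhc')
  23 → (25, 'hc')
  24 → (8, 'hfabfdegbcefghgehhc')
  25 → (21, 'hgehhc')
  26 → (24, 'hhc')

SA = [10, 7, 2, 16, 5, 11, 3, 26, 17, 13, 1, 18, 14, 23, 9, 6, 12, 0, 19, 15, 22, 20, 4, 25, 8, 21, 24]
[i] adj suffixes → lcp
  [1] 10/7 → 1 ('a')
  [2] 7/2 → 0 ('')
  [3] 2/16 → 1 ('b')
  [4] 16/5 → 1 ('b')
  [5] 5/11 → 2 ('bf')
  [6] 11/3 → 1 ('b')
  [7] 3/26 → 0 ('')
  [8] 26/17 → 1 ('c')
  [9] 17/13 → 0 ('')
  [10] 13/1 → 0 ('')
  [11] 1/18 → 1 ('e')
  [12] 18/14 → 1 ('e')
  [13] 14/23 → 1 ('e')
  [14] 23/9 → 0 ('')
  [15] 9/6 → 2 ('fa')
  [16] 6/12 → 1 ('f')
  [17] 12/0 → 1 ('f')
  [18] 0/19 → 1 ('f')
  [19] 19/15 → 0 ('')
  [20] 15/22 → 1 ('g')
  [21] 22/20 → 1 ('g')
  [22] 20/4 → 0 ('')
  [23] 4/25 → 1 ('h')
  [24] 25/8 → 1 ('h')
  [25] 8/21 → 1 ('h')
  [26] 21/24 → 1 ('h')

n(n+1)/2 = 27·28/2 = 378
Σ LCP = 0 + 1 + 0 + 1 + 1 + 2 + 1 + 0 + 1 + 0 + 0 + 1 + 1 + 1 + 0 + 2 + 1 + 1 + 1 + 0 + 1 + 1 + 0 + 1 + 1 + 1 + 1 = 21
distinct = 378 − 21 = 357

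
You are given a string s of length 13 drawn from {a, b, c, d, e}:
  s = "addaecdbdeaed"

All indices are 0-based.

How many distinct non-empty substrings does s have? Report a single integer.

82

sorted suffixes:
  #0 SA[0]=0  'addaecdbdeaed'
  #1 SA[1]=3  'aecdbdeaed'
  #2 SA[2]=10  'aed'
  #3 SA[3]=7  'bdeaed'
  #4 SA[4]=5  'cdbdeaed'
  #5 SA[5]=12  'd'
  #6 SA[6]=2  'daecdbdeaed'
  #7 SA[7]=6  'dbdeaed'
  #8 SA[8]=1  'ddaecdbdeaed'
  #9 SA[9]=8  'deaed'
  #10 SA[10]=9  'eaed'
  #11 SA[11]=4  'ecdbdeaed'
  #12 SA[12]=11  'ed'

SA = [0, 3, 10, 7, 5, 12, 2, 6, 1, 8, 9, 4, 11]
rank  pair      lcp
   1  s[0:],s[3:]  1  'a'
   2  s[3:],s[10:]  2  'ae'
   3  s[10:],s[7:]  0  ''
   4  s[7:],s[5:]  0  ''
   5  s[5:],s[12:]  0  ''
   6  s[12:],s[2:]  1  'd'
   7  s[2:],s[6:]  1  'd'
   8  s[6:],s[1:]  1  'd'
   9  s[1:],s[8:]  1  'd'
  10  s[8:],s[9:]  0  ''
  11  s[9:],s[4:]  1  'e'
  12  s[4:],s[11:]  1  'e'

n(n+1)/2 = 13·14/2 = 91
Σ LCP = 0 + 1 + 2 + 0 + 0 + 0 + 1 + 1 + 1 + 1 + 0 + 1 + 1 = 9
distinct = 91 − 9 = 82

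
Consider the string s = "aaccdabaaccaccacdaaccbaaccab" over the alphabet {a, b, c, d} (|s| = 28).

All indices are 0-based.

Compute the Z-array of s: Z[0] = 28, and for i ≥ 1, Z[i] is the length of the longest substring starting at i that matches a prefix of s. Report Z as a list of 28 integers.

[28, 1, 0, 0, 0, 1, 0, 4, 1, 0, 0, 1, 0, 0, 1, 0, 0, 4, 1, 0, 0, 0, 4, 1, 0, 0, 1, 0]

Z[0]=28
i=1: outside box; Z[1]=1 scan→box=[1,2)
i=2: outside box; Z[2]=0
i=3: outside box; Z[3]=0
i=4: outside box; Z[4]=0
i=5: outside box; Z[5]=1 scan→box=[5,6)
i=6: outside box; Z[6]=0
i=7: outside box; Z[7]=4 scan→box=[7,11)
i=8: min(r-i=3, Z[1]=1)=1; Z[8]=1
i=9: min(r-i=2, Z[2]=0)=0; Z[9]=0
i=10: min(r-i=1, Z[3]=0)=0; Z[10]=0
i=11: outside box; Z[11]=1 scan→box=[11,12)
i=12: outside box; Z[12]=0
i=13: outside box; Z[13]=0
i=14: outside box; Z[14]=1 scan→box=[14,15)
i=15: outside box; Z[15]=0
i=16: outside box; Z[16]=0
i=17: outside box; Z[17]=4 scan→box=[17,21)
i=18: min(r-i=3, Z[1]=1)=1; Z[18]=1
i=19: min(r-i=2, Z[2]=0)=0; Z[19]=0
i=20: min(r-i=1, Z[3]=0)=0; Z[20]=0
i=21: outside box; Z[21]=0
i=22: outside box; Z[22]=4 scan→box=[22,26)
i=23: min(r-i=3, Z[1]=1)=1; Z[23]=1
i=24: min(r-i=2, Z[2]=0)=0; Z[24]=0
i=25: min(r-i=1, Z[3]=0)=0; Z[25]=0
i=26: outside box; Z[26]=1 scan→box=[26,27)
i=27: outside box; Z[27]=0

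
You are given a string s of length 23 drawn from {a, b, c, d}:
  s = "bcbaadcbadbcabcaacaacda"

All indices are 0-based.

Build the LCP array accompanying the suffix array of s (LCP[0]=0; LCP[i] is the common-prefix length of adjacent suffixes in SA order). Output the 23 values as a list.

[0, 1, 3, 2, 1, 1, 2, 1, 2, 0, 2, 1, 3, 2, 0, 4, 2, 1, 3, 1, 0, 1, 1]

rank | idx | suffix
   0 |  22 | a
   1 |  15 | aacaacda
   2 |  18 | aacda
   3 |   3 | aadcbadbcabcaacaacda
   4 |  12 | abcaacaacda
   5 |  16 | acaacda
   6 |  19 | acda
   7 |   8 | adbcabcaacaacda
   8 |   4 | adcbadbcabcaacaacda
   9 |   2 | baadcbadbcabcaacaacda
  10 |   7 | badbcabcaacaacda
  11 |  13 | bcaacaacda
  12 |  10 | bcabcaacaacda
  13 |   0 | bcbaadcbadbcabcaacaacda
  14 |  14 | caacaacda
  15 |  17 | caacda
  16 |  11 | cabcaacaacda
  17 |   1 | cbaadcbadbcabcaacaacda
  18 |   6 | cbadbcabcaacaacda
  19 |  20 | cda
  20 |  21 | da
  21 |   9 | dbcabcaacaacda
  22 |   5 | dcbadbcabcaacaacda

SA = [22, 15, 18, 3, 12, 16, 19, 8, 4, 2, 7, 13, 10, 0, 14, 17, 11, 1, 6, 20, 21, 9, 5]
rank  pair      lcp
   1  s[22:],s[15:]  1  'a'
   2  s[15:],s[18:]  3  'aac'
   3  s[18:],s[3:]  2  'aa'
   4  s[3:],s[12:]  1  'a'
   5  s[12:],s[16:]  1  'a'
   6  s[16:],s[19:]  2  'ac'
   7  s[19:],s[8:]  1  'a'
   8  s[8:],s[4:]  2  'ad'
   9  s[4:],s[2:]  0  ''
  10  s[2:],s[7:]  2  'ba'
  11  s[7:],s[13:]  1  'b'
  12  s[13:],s[10:]  3  'bca'
  13  s[10:],s[0:]  2  'bc'
  14  s[0:],s[14:]  0  ''
  15  s[14:],s[17:]  4  'caac'
  16  s[17:],s[11:]  2  'ca'
  17  s[11:],s[1:]  1  'c'
  18  s[1:],s[6:]  3  'cba'
  19  s[6:],s[20:]  1  'c'
  20  s[20:],s[21:]  0  ''
  21  s[21:],s[9:]  1  'd'
  22  s[9:],s[5:]  1  'd'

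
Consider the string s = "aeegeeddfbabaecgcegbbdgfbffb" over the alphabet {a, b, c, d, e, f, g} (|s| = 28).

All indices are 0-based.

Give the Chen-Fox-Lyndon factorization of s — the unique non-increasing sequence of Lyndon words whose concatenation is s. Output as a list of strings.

["aeegeeddfb", "abaecgcegbbdgfbffb"]

emit factor 1: 'aeegeeddfb' (i=0, period=10)
emit factor 2: 'abaecgcegbbdgfbffb' (i=10, period=18)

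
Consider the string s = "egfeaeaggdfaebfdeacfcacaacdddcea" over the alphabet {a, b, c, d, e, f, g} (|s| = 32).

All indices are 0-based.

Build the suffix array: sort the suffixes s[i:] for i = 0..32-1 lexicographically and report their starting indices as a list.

sorted suffixes:
  #0 SA[0]=31  'a'
  #1 SA[1]=23  'aacdddcea'
  #2 SA[2]=21  'acaacdddcea'
  #3 SA[3]=24  'acdddcea'
  #4 SA[4]=17  'acfcacaacdddcea'
  #5 SA[5]=4  'aeaggdfaebfdeacfcacaacdddcea'
  #6 SA[6]=11  'aebfdeacfcacaacdddcea'
  #7 SA[7]=6  'aggdfaebfdeacfcacaacdddcea'
  #8 SA[8]=13  'bfdeacfcacaacdddcea'
  #9 SA[9]=22  'caacdddcea'
  #10 SA[10]=20  'cacaacdddcea'
  #11 SA[11]=25  'cdddcea'
  #12 SA[12]=29  'cea'
  #13 SA[13]=18  'cfcacaacdddcea'
  #14 SA[14]=28  'dcea'
  #15 SA[15]=27  'ddcea'
  #16 SA[16]=26  'dddcea'
  #17 SA[17]=15  'deacfcacaacdddcea'
  #18 SA[18]=9  'dfaebfdeacfcacaacdddcea'
  #19 SA[19]=30  'ea'
  #20 SA[20]=16  'eacfcacaacdddcea'
  #21 SA[21]=3  'eaeaggdfaebfdeacfcacaacdddcea'
  #22 SA[22]=5  'eaggdfaebfdeacfcacaacdddcea'
  #23 SA[23]=12  'ebfdeacfcacaacdddcea'
  #24 SA[24]=0  'egfeaeaggdfaebfdeacfcacaacdddcea'
  #25 SA[25]=10  'faebfdeacfcacaacdddcea'
  #26 SA[26]=19  'fcacaacdddcea'
  #27 SA[27]=14  'fdeacfcacaacdddcea'
  #28 SA[28]=2  'feaeaggdfaebfdeacfcacaacdddcea'
  #29 SA[29]=8  'gdfaebfdeacfcacaacdddcea'
  #30 SA[30]=1  'gfeaeaggdfaebfdeacfcacaacdddcea'
  #31 SA[31]=7  'ggdfaebfdeacfcacaacdddcea'

[31, 23, 21, 24, 17, 4, 11, 6, 13, 22, 20, 25, 29, 18, 28, 27, 26, 15, 9, 30, 16, 3, 5, 12, 0, 10, 19, 14, 2, 8, 1, 7]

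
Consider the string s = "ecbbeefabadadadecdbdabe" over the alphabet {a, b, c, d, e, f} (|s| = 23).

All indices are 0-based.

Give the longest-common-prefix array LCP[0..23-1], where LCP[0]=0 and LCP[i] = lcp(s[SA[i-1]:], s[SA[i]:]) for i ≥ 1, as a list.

sorted suffixes:
  #0 SA[0]=7  'abadadadecdbdabe'
  #1 SA[1]=20  'abe'
  #2 SA[2]=9  'adadadecdbdabe'
  #3 SA[3]=11  'adadecdbdabe'
  #4 SA[4]=13  'adecdbdabe'
  #5 SA[5]=8  'badadadecdbdabe'
  #6 SA[6]=2  'bbeefabadadadecdbdabe'
  #7 SA[7]=18  'bdabe'
  #8 SA[8]=21  'be'
  #9 SA[9]=3  'beefabadadadecdbdabe'
  #10 SA[10]=1  'cbbeefabadadadecdbdabe'
  #11 SA[11]=16  'cdbdabe'
  #12 SA[12]=19  'dabe'
  #13 SA[13]=10  'dadadecdbdabe'
  #14 SA[14]=12  'dadecdbdabe'
  #15 SA[15]=17  'dbdabe'
  #16 SA[16]=14  'decdbdabe'
  #17 SA[17]=22  'e'
  #18 SA[18]=0  'ecbbeefabadadadecdbdabe'
  #19 SA[19]=15  'ecdbdabe'
  #20 SA[20]=4  'eefabadadadecdbdabe'
  #21 SA[21]=5  'efabadadadecdbdabe'
  #22 SA[22]=6  'fabadadadecdbdabe'

SA = [7, 20, 9, 11, 13, 8, 2, 18, 21, 3, 1, 16, 19, 10, 12, 17, 14, 22, 0, 15, 4, 5, 6]
rank  pair      lcp
   1  s[7:],s[20:]  2  'ab'
   2  s[20:],s[9:]  1  'a'
   3  s[9:],s[11:]  4  'adad'
   4  s[11:],s[13:]  2  'ad'
   5  s[13:],s[8:]  0  ''
   6  s[8:],s[2:]  1  'b'
   7  s[2:],s[18:]  1  'b'
   8  s[18:],s[21:]  1  'b'
   9  s[21:],s[3:]  2  'be'
  10  s[3:],s[1:]  0  ''
  11  s[1:],s[16:]  1  'c'
  12  s[16:],s[19:]  0  ''
  13  s[19:],s[10:]  2  'da'
  14  s[10:],s[12:]  3  'dad'
  15  s[12:],s[17:]  1  'd'
  16  s[17:],s[14:]  1  'd'
  17  s[14:],s[22:]  0  ''
  18  s[22:],s[0:]  1  'e'
  19  s[0:],s[15:]  2  'ec'
  20  s[15:],s[4:]  1  'e'
  21  s[4:],s[5:]  1  'e'
  22  s[5:],s[6:]  0  ''

[0, 2, 1, 4, 2, 0, 1, 1, 1, 2, 0, 1, 0, 2, 3, 1, 1, 0, 1, 2, 1, 1, 0]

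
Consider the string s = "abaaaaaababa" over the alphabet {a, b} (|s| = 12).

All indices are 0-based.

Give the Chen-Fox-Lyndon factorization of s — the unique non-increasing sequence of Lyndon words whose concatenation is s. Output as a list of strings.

emit factor 1: 'ab' (i=0, period=2)
emit factor 2: 'aaaaaabab' (i=2, period=9)
emit factor 3: 'a' (i=11, period=1)

["ab", "aaaaaabab", "a"]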